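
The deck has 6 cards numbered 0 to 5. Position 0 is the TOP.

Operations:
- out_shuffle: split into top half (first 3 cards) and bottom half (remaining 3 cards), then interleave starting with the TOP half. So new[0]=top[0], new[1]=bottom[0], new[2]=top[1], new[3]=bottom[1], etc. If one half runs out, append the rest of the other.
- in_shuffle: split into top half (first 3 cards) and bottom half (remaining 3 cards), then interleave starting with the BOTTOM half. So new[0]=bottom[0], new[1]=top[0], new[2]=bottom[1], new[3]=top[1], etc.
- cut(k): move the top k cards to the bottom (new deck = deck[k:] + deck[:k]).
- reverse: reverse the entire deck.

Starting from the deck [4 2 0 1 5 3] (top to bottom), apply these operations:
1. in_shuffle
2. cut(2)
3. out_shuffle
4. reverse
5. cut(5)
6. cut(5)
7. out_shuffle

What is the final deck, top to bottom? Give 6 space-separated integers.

After op 1 (in_shuffle): [1 4 5 2 3 0]
After op 2 (cut(2)): [5 2 3 0 1 4]
After op 3 (out_shuffle): [5 0 2 1 3 4]
After op 4 (reverse): [4 3 1 2 0 5]
After op 5 (cut(5)): [5 4 3 1 2 0]
After op 6 (cut(5)): [0 5 4 3 1 2]
After op 7 (out_shuffle): [0 3 5 1 4 2]

Answer: 0 3 5 1 4 2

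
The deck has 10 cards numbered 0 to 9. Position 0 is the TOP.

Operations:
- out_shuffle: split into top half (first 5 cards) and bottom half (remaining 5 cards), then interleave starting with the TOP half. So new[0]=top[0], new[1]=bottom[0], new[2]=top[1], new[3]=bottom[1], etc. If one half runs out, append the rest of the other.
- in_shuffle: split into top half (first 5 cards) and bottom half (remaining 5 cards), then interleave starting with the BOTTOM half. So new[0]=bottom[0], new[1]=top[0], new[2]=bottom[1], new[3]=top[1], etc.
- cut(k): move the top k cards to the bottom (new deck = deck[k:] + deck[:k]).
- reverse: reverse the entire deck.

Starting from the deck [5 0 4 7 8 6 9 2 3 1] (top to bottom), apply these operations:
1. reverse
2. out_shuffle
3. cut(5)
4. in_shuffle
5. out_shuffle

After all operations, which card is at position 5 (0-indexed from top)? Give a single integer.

After op 1 (reverse): [1 3 2 9 6 8 7 4 0 5]
After op 2 (out_shuffle): [1 8 3 7 2 4 9 0 6 5]
After op 3 (cut(5)): [4 9 0 6 5 1 8 3 7 2]
After op 4 (in_shuffle): [1 4 8 9 3 0 7 6 2 5]
After op 5 (out_shuffle): [1 0 4 7 8 6 9 2 3 5]
Position 5: card 6.

Answer: 6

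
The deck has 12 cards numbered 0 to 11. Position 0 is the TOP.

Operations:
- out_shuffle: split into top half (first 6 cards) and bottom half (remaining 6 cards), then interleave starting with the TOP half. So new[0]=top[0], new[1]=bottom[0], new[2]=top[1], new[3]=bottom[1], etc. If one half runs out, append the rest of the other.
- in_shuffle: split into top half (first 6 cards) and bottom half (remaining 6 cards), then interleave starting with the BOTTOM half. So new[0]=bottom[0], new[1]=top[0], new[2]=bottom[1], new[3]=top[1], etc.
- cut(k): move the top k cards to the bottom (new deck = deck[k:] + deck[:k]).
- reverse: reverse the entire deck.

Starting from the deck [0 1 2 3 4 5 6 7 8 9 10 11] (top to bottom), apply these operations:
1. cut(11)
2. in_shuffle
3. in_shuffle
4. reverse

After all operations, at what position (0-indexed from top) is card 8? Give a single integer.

After op 1 (cut(11)): [11 0 1 2 3 4 5 6 7 8 9 10]
After op 2 (in_shuffle): [5 11 6 0 7 1 8 2 9 3 10 4]
After op 3 (in_shuffle): [8 5 2 11 9 6 3 0 10 7 4 1]
After op 4 (reverse): [1 4 7 10 0 3 6 9 11 2 5 8]
Card 8 is at position 11.

Answer: 11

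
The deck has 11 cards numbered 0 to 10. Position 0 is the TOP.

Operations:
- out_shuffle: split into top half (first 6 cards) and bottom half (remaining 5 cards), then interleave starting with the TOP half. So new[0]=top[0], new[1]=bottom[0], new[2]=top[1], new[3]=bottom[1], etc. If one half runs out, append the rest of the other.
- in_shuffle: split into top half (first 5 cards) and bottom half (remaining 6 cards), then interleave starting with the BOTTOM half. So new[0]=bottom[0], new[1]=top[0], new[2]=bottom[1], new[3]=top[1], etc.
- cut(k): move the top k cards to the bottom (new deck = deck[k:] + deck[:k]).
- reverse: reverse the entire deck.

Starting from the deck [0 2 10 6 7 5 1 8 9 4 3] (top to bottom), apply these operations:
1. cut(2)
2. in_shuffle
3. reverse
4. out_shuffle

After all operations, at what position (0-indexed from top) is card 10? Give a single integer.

After op 1 (cut(2)): [10 6 7 5 1 8 9 4 3 0 2]
After op 2 (in_shuffle): [8 10 9 6 4 7 3 5 0 1 2]
After op 3 (reverse): [2 1 0 5 3 7 4 6 9 10 8]
After op 4 (out_shuffle): [2 4 1 6 0 9 5 10 3 8 7]
Card 10 is at position 7.

Answer: 7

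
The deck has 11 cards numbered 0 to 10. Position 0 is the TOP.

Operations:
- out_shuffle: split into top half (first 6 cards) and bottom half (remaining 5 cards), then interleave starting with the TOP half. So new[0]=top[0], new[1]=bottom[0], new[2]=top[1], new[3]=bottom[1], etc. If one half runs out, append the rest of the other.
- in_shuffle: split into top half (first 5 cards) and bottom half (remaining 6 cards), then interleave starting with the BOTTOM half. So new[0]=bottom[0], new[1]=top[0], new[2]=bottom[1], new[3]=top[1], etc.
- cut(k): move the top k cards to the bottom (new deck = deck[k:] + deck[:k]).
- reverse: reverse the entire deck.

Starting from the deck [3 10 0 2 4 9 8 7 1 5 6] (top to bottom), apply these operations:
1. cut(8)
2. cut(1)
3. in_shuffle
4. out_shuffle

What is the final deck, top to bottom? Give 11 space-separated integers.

After op 1 (cut(8)): [1 5 6 3 10 0 2 4 9 8 7]
After op 2 (cut(1)): [5 6 3 10 0 2 4 9 8 7 1]
After op 3 (in_shuffle): [2 5 4 6 9 3 8 10 7 0 1]
After op 4 (out_shuffle): [2 8 5 10 4 7 6 0 9 1 3]

Answer: 2 8 5 10 4 7 6 0 9 1 3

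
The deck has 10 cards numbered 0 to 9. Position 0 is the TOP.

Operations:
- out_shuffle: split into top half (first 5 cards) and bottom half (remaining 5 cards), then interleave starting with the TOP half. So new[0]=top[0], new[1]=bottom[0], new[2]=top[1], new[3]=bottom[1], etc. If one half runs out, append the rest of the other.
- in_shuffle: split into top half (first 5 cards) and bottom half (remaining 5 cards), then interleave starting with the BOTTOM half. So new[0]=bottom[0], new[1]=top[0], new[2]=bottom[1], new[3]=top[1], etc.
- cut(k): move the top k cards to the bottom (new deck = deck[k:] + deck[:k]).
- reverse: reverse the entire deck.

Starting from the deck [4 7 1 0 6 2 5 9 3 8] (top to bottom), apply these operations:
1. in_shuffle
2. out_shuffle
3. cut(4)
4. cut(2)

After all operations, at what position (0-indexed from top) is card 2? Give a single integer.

After op 1 (in_shuffle): [2 4 5 7 9 1 3 0 8 6]
After op 2 (out_shuffle): [2 1 4 3 5 0 7 8 9 6]
After op 3 (cut(4)): [5 0 7 8 9 6 2 1 4 3]
After op 4 (cut(2)): [7 8 9 6 2 1 4 3 5 0]
Card 2 is at position 4.

Answer: 4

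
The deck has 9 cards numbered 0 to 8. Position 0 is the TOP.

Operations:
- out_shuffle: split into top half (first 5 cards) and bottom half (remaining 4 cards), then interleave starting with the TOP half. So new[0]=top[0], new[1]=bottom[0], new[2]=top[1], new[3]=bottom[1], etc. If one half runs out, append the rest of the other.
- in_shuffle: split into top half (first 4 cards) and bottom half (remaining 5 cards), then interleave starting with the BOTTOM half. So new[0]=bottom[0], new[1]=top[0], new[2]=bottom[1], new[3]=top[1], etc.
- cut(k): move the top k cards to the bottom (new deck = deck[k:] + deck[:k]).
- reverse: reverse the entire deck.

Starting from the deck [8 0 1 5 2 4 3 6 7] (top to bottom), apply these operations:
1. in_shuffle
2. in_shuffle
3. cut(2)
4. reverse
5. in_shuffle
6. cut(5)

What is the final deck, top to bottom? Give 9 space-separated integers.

After op 1 (in_shuffle): [2 8 4 0 3 1 6 5 7]
After op 2 (in_shuffle): [3 2 1 8 6 4 5 0 7]
After op 3 (cut(2)): [1 8 6 4 5 0 7 3 2]
After op 4 (reverse): [2 3 7 0 5 4 6 8 1]
After op 5 (in_shuffle): [5 2 4 3 6 7 8 0 1]
After op 6 (cut(5)): [7 8 0 1 5 2 4 3 6]

Answer: 7 8 0 1 5 2 4 3 6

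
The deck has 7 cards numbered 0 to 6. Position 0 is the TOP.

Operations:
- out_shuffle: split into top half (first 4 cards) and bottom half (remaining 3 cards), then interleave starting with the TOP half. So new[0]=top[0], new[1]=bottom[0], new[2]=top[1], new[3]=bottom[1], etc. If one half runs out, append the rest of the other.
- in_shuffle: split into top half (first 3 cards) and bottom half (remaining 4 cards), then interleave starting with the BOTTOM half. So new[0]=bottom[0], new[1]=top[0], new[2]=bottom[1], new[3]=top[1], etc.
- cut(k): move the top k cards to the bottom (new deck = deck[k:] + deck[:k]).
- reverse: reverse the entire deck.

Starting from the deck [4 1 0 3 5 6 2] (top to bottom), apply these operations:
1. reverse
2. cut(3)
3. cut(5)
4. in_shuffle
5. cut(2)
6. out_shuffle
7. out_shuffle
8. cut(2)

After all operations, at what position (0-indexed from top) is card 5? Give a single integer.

Answer: 2

Derivation:
After op 1 (reverse): [2 6 5 3 0 1 4]
After op 2 (cut(3)): [3 0 1 4 2 6 5]
After op 3 (cut(5)): [6 5 3 0 1 4 2]
After op 4 (in_shuffle): [0 6 1 5 4 3 2]
After op 5 (cut(2)): [1 5 4 3 2 0 6]
After op 6 (out_shuffle): [1 2 5 0 4 6 3]
After op 7 (out_shuffle): [1 4 2 6 5 3 0]
After op 8 (cut(2)): [2 6 5 3 0 1 4]
Card 5 is at position 2.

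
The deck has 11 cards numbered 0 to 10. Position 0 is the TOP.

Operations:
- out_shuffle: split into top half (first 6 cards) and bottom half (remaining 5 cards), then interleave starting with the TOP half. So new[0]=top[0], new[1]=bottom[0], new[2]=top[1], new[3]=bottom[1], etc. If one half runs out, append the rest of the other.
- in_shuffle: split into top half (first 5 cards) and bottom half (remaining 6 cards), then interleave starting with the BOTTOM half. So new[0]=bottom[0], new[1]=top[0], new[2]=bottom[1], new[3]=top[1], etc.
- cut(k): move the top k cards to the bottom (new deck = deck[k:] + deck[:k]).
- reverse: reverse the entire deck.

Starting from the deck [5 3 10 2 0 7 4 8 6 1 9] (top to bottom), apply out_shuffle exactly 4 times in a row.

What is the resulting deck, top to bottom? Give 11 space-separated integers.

Answer: 5 1 8 7 2 3 9 6 4 0 10

Derivation:
After op 1 (out_shuffle): [5 4 3 8 10 6 2 1 0 9 7]
After op 2 (out_shuffle): [5 2 4 1 3 0 8 9 10 7 6]
After op 3 (out_shuffle): [5 8 2 9 4 10 1 7 3 6 0]
After op 4 (out_shuffle): [5 1 8 7 2 3 9 6 4 0 10]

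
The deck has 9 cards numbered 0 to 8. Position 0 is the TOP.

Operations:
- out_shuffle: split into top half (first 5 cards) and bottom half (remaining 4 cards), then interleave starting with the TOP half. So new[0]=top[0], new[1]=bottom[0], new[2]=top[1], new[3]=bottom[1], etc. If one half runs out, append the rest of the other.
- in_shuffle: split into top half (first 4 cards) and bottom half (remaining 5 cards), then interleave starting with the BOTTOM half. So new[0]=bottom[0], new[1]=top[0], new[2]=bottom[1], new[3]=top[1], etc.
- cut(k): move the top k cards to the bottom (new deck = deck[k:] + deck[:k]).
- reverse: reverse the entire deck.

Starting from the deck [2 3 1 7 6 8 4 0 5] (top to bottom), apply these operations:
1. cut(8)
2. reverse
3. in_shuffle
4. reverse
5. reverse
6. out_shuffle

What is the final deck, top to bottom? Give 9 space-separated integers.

After op 1 (cut(8)): [5 2 3 1 7 6 8 4 0]
After op 2 (reverse): [0 4 8 6 7 1 3 2 5]
After op 3 (in_shuffle): [7 0 1 4 3 8 2 6 5]
After op 4 (reverse): [5 6 2 8 3 4 1 0 7]
After op 5 (reverse): [7 0 1 4 3 8 2 6 5]
After op 6 (out_shuffle): [7 8 0 2 1 6 4 5 3]

Answer: 7 8 0 2 1 6 4 5 3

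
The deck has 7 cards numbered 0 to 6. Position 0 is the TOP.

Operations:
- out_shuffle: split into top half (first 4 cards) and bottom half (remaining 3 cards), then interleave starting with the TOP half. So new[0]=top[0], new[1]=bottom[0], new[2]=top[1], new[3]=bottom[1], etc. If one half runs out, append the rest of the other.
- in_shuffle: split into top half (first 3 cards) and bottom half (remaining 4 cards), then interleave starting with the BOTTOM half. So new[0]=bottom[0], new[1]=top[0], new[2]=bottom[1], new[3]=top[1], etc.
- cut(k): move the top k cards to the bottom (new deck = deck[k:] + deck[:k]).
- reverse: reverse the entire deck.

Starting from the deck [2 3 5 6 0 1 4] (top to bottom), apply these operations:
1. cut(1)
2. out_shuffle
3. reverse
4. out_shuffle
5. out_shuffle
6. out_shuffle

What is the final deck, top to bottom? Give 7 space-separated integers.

Answer: 0 2 6 4 5 1 3

Derivation:
After op 1 (cut(1)): [3 5 6 0 1 4 2]
After op 2 (out_shuffle): [3 1 5 4 6 2 0]
After op 3 (reverse): [0 2 6 4 5 1 3]
After op 4 (out_shuffle): [0 5 2 1 6 3 4]
After op 5 (out_shuffle): [0 6 5 3 2 4 1]
After op 6 (out_shuffle): [0 2 6 4 5 1 3]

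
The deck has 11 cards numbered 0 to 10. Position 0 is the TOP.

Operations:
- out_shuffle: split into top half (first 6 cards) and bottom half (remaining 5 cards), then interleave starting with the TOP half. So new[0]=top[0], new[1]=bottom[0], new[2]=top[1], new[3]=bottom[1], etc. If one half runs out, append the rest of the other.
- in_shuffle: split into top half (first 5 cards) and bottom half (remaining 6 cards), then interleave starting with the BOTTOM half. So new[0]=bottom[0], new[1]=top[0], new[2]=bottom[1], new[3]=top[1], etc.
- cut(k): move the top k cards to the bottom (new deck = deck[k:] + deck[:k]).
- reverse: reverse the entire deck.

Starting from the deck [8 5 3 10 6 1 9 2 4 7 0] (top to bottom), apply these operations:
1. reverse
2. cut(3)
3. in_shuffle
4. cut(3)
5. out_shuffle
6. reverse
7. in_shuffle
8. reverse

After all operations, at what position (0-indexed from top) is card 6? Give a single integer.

Answer: 5

Derivation:
After op 1 (reverse): [0 7 4 2 9 1 6 10 3 5 8]
After op 2 (cut(3)): [2 9 1 6 10 3 5 8 0 7 4]
After op 3 (in_shuffle): [3 2 5 9 8 1 0 6 7 10 4]
After op 4 (cut(3)): [9 8 1 0 6 7 10 4 3 2 5]
After op 5 (out_shuffle): [9 10 8 4 1 3 0 2 6 5 7]
After op 6 (reverse): [7 5 6 2 0 3 1 4 8 10 9]
After op 7 (in_shuffle): [3 7 1 5 4 6 8 2 10 0 9]
After op 8 (reverse): [9 0 10 2 8 6 4 5 1 7 3]
Card 6 is at position 5.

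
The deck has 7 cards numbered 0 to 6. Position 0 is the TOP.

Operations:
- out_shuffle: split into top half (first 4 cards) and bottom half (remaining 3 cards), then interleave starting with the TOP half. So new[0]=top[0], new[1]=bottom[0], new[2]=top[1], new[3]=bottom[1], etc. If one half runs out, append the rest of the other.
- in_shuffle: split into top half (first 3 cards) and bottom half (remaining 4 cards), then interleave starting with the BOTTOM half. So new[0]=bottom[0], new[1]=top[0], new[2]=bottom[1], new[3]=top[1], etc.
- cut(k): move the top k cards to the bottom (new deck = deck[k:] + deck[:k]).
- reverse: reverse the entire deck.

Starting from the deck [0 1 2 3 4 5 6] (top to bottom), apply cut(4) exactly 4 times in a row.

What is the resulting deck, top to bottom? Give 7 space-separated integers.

After op 1 (cut(4)): [4 5 6 0 1 2 3]
After op 2 (cut(4)): [1 2 3 4 5 6 0]
After op 3 (cut(4)): [5 6 0 1 2 3 4]
After op 4 (cut(4)): [2 3 4 5 6 0 1]

Answer: 2 3 4 5 6 0 1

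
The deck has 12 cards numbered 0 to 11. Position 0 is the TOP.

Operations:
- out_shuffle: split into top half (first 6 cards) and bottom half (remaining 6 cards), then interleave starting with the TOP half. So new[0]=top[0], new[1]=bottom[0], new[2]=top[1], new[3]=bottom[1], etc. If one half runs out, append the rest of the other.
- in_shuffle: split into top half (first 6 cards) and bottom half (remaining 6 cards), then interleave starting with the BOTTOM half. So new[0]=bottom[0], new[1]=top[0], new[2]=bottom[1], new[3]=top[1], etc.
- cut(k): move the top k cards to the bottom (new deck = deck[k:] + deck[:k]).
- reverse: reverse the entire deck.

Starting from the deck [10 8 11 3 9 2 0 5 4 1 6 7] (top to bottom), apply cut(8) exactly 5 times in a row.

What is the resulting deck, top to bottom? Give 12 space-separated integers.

Answer: 9 2 0 5 4 1 6 7 10 8 11 3

Derivation:
After op 1 (cut(8)): [4 1 6 7 10 8 11 3 9 2 0 5]
After op 2 (cut(8)): [9 2 0 5 4 1 6 7 10 8 11 3]
After op 3 (cut(8)): [10 8 11 3 9 2 0 5 4 1 6 7]
After op 4 (cut(8)): [4 1 6 7 10 8 11 3 9 2 0 5]
After op 5 (cut(8)): [9 2 0 5 4 1 6 7 10 8 11 3]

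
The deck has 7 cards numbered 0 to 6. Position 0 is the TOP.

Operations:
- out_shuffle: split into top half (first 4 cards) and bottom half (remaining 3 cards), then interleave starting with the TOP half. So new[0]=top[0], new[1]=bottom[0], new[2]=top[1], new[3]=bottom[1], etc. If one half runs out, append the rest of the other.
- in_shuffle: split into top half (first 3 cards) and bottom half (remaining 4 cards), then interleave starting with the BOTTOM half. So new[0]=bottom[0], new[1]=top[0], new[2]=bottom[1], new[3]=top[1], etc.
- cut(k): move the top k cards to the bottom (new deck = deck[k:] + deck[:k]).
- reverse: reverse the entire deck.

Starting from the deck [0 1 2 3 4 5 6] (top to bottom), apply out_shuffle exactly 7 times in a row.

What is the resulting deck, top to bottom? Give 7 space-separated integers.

After op 1 (out_shuffle): [0 4 1 5 2 6 3]
After op 2 (out_shuffle): [0 2 4 6 1 3 5]
After op 3 (out_shuffle): [0 1 2 3 4 5 6]
After op 4 (out_shuffle): [0 4 1 5 2 6 3]
After op 5 (out_shuffle): [0 2 4 6 1 3 5]
After op 6 (out_shuffle): [0 1 2 3 4 5 6]
After op 7 (out_shuffle): [0 4 1 5 2 6 3]

Answer: 0 4 1 5 2 6 3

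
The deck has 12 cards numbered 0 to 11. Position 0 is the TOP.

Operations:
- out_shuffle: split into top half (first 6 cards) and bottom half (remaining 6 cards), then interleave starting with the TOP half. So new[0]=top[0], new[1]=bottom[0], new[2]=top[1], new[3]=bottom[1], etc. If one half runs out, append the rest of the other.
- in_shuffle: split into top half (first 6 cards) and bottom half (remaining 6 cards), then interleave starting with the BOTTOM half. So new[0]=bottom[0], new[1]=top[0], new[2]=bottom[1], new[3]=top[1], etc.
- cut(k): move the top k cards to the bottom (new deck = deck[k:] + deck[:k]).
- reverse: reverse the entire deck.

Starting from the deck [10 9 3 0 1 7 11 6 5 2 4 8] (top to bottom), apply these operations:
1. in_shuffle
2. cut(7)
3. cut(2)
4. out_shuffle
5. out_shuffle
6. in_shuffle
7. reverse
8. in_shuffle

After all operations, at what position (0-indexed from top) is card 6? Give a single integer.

Answer: 11

Derivation:
After op 1 (in_shuffle): [11 10 6 9 5 3 2 0 4 1 8 7]
After op 2 (cut(7)): [0 4 1 8 7 11 10 6 9 5 3 2]
After op 3 (cut(2)): [1 8 7 11 10 6 9 5 3 2 0 4]
After op 4 (out_shuffle): [1 9 8 5 7 3 11 2 10 0 6 4]
After op 5 (out_shuffle): [1 11 9 2 8 10 5 0 7 6 3 4]
After op 6 (in_shuffle): [5 1 0 11 7 9 6 2 3 8 4 10]
After op 7 (reverse): [10 4 8 3 2 6 9 7 11 0 1 5]
After op 8 (in_shuffle): [9 10 7 4 11 8 0 3 1 2 5 6]
Card 6 is at position 11.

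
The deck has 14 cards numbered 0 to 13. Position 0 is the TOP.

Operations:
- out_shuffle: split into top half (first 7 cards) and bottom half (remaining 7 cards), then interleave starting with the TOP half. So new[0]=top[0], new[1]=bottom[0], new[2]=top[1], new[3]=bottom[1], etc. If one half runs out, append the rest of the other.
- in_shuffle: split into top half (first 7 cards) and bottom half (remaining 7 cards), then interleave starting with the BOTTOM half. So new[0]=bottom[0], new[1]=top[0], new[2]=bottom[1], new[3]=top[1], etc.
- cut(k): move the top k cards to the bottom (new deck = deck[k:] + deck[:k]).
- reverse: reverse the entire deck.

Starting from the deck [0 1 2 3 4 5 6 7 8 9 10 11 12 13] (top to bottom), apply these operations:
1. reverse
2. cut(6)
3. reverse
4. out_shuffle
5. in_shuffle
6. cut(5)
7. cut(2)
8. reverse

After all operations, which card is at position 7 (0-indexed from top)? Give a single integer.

Answer: 11

Derivation:
After op 1 (reverse): [13 12 11 10 9 8 7 6 5 4 3 2 1 0]
After op 2 (cut(6)): [7 6 5 4 3 2 1 0 13 12 11 10 9 8]
After op 3 (reverse): [8 9 10 11 12 13 0 1 2 3 4 5 6 7]
After op 4 (out_shuffle): [8 1 9 2 10 3 11 4 12 5 13 6 0 7]
After op 5 (in_shuffle): [4 8 12 1 5 9 13 2 6 10 0 3 7 11]
After op 6 (cut(5)): [9 13 2 6 10 0 3 7 11 4 8 12 1 5]
After op 7 (cut(2)): [2 6 10 0 3 7 11 4 8 12 1 5 9 13]
After op 8 (reverse): [13 9 5 1 12 8 4 11 7 3 0 10 6 2]
Position 7: card 11.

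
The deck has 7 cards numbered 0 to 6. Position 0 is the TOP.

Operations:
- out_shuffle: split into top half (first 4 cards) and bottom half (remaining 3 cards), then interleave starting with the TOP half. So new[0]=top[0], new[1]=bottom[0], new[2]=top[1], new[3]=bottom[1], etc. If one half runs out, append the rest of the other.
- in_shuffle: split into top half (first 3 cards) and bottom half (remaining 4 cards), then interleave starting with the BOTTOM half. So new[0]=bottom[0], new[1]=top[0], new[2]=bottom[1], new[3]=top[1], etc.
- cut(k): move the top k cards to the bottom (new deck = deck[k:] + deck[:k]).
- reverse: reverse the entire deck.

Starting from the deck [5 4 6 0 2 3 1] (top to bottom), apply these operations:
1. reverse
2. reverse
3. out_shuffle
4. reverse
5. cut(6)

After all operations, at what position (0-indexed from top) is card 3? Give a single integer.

After op 1 (reverse): [1 3 2 0 6 4 5]
After op 2 (reverse): [5 4 6 0 2 3 1]
After op 3 (out_shuffle): [5 2 4 3 6 1 0]
After op 4 (reverse): [0 1 6 3 4 2 5]
After op 5 (cut(6)): [5 0 1 6 3 4 2]
Card 3 is at position 4.

Answer: 4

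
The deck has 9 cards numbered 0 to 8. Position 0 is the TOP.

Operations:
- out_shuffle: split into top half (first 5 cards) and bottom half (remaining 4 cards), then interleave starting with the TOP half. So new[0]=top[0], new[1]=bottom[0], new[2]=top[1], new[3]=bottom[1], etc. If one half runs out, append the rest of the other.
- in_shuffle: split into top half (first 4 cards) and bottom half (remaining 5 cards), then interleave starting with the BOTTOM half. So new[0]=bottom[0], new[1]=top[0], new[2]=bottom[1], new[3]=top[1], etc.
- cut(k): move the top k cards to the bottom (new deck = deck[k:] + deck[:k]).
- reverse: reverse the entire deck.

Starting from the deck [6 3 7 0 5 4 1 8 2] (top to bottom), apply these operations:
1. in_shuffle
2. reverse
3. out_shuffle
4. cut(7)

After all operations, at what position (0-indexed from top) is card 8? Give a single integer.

After op 1 (in_shuffle): [5 6 4 3 1 7 8 0 2]
After op 2 (reverse): [2 0 8 7 1 3 4 6 5]
After op 3 (out_shuffle): [2 3 0 4 8 6 7 5 1]
After op 4 (cut(7)): [5 1 2 3 0 4 8 6 7]
Card 8 is at position 6.

Answer: 6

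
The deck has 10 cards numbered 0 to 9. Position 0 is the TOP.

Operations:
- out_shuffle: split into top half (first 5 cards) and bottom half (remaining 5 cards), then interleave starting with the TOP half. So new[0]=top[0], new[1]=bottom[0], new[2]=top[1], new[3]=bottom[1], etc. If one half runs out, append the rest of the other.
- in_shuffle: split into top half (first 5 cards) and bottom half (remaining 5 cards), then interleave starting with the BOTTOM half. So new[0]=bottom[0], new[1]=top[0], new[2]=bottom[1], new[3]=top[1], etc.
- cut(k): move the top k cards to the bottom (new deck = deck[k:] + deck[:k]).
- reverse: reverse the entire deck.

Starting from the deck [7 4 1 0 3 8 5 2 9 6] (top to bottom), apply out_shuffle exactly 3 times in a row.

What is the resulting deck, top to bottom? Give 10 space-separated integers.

Answer: 7 9 2 5 8 3 0 1 4 6

Derivation:
After op 1 (out_shuffle): [7 8 4 5 1 2 0 9 3 6]
After op 2 (out_shuffle): [7 2 8 0 4 9 5 3 1 6]
After op 3 (out_shuffle): [7 9 2 5 8 3 0 1 4 6]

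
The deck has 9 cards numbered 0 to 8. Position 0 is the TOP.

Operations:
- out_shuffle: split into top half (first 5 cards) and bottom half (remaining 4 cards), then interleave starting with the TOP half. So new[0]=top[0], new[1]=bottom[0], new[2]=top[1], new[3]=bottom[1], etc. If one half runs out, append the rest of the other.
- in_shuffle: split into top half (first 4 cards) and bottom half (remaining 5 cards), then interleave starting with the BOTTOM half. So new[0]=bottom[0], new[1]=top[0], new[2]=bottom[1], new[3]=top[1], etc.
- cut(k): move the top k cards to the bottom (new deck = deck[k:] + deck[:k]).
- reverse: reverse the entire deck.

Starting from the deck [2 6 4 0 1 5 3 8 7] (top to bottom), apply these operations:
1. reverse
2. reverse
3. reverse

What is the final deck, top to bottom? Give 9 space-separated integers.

After op 1 (reverse): [7 8 3 5 1 0 4 6 2]
After op 2 (reverse): [2 6 4 0 1 5 3 8 7]
After op 3 (reverse): [7 8 3 5 1 0 4 6 2]

Answer: 7 8 3 5 1 0 4 6 2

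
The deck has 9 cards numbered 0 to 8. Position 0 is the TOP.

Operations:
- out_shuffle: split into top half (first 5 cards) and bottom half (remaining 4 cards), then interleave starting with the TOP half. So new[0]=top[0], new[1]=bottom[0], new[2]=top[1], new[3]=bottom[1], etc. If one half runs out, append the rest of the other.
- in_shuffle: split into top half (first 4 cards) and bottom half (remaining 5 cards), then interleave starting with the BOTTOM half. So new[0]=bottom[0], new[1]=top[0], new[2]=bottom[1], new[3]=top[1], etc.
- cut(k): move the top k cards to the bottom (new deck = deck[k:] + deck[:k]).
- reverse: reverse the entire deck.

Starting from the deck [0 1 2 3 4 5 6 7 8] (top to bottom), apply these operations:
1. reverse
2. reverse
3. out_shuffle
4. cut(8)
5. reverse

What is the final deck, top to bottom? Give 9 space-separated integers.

Answer: 8 3 7 2 6 1 5 0 4

Derivation:
After op 1 (reverse): [8 7 6 5 4 3 2 1 0]
After op 2 (reverse): [0 1 2 3 4 5 6 7 8]
After op 3 (out_shuffle): [0 5 1 6 2 7 3 8 4]
After op 4 (cut(8)): [4 0 5 1 6 2 7 3 8]
After op 5 (reverse): [8 3 7 2 6 1 5 0 4]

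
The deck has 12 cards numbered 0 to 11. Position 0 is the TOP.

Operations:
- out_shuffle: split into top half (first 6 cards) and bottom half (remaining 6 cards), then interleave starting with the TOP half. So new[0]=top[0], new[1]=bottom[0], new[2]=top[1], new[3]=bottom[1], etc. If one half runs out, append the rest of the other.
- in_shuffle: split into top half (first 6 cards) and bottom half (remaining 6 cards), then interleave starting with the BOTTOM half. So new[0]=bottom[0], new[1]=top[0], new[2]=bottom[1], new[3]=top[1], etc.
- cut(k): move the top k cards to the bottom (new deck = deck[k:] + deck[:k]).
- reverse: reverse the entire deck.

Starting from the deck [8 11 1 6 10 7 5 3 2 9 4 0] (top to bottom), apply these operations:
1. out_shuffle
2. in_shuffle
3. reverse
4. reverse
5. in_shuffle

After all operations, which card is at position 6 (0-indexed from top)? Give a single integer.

After op 1 (out_shuffle): [8 5 11 3 1 2 6 9 10 4 7 0]
After op 2 (in_shuffle): [6 8 9 5 10 11 4 3 7 1 0 2]
After op 3 (reverse): [2 0 1 7 3 4 11 10 5 9 8 6]
After op 4 (reverse): [6 8 9 5 10 11 4 3 7 1 0 2]
After op 5 (in_shuffle): [4 6 3 8 7 9 1 5 0 10 2 11]
Position 6: card 1.

Answer: 1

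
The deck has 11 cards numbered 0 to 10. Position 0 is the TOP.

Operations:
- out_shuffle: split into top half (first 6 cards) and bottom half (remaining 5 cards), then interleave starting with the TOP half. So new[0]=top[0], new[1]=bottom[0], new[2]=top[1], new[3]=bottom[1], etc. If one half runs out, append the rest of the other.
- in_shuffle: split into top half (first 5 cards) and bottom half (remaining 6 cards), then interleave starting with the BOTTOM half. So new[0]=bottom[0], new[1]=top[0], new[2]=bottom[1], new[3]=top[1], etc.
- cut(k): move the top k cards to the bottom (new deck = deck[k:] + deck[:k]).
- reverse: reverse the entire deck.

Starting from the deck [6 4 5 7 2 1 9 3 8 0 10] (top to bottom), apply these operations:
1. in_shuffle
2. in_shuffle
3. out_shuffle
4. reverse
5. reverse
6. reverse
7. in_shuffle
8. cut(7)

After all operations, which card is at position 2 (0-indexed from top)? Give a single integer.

Answer: 6

Derivation:
After op 1 (in_shuffle): [1 6 9 4 3 5 8 7 0 2 10]
After op 2 (in_shuffle): [5 1 8 6 7 9 0 4 2 3 10]
After op 3 (out_shuffle): [5 0 1 4 8 2 6 3 7 10 9]
After op 4 (reverse): [9 10 7 3 6 2 8 4 1 0 5]
After op 5 (reverse): [5 0 1 4 8 2 6 3 7 10 9]
After op 6 (reverse): [9 10 7 3 6 2 8 4 1 0 5]
After op 7 (in_shuffle): [2 9 8 10 4 7 1 3 0 6 5]
After op 8 (cut(7)): [3 0 6 5 2 9 8 10 4 7 1]
Position 2: card 6.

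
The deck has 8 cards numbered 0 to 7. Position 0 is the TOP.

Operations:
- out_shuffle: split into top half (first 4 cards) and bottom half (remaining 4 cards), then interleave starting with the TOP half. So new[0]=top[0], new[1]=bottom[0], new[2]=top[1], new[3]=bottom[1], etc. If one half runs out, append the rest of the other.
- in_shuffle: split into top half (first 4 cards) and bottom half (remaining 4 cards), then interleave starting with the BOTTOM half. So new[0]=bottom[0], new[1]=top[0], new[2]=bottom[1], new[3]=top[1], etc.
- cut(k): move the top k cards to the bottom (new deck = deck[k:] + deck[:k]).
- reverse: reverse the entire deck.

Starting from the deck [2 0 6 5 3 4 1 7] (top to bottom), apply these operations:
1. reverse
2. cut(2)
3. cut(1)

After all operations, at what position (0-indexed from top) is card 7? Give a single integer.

After op 1 (reverse): [7 1 4 3 5 6 0 2]
After op 2 (cut(2)): [4 3 5 6 0 2 7 1]
After op 3 (cut(1)): [3 5 6 0 2 7 1 4]
Card 7 is at position 5.

Answer: 5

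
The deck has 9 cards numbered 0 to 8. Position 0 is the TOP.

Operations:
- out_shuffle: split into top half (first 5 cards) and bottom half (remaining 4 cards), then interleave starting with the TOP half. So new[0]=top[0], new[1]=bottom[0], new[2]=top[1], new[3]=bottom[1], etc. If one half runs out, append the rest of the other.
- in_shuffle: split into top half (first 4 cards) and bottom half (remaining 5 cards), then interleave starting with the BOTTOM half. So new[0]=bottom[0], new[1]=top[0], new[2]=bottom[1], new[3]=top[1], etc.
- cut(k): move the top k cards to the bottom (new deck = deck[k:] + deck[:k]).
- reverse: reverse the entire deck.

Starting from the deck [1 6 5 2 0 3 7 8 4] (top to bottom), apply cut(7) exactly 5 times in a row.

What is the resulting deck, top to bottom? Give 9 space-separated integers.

Answer: 4 1 6 5 2 0 3 7 8

Derivation:
After op 1 (cut(7)): [8 4 1 6 5 2 0 3 7]
After op 2 (cut(7)): [3 7 8 4 1 6 5 2 0]
After op 3 (cut(7)): [2 0 3 7 8 4 1 6 5]
After op 4 (cut(7)): [6 5 2 0 3 7 8 4 1]
After op 5 (cut(7)): [4 1 6 5 2 0 3 7 8]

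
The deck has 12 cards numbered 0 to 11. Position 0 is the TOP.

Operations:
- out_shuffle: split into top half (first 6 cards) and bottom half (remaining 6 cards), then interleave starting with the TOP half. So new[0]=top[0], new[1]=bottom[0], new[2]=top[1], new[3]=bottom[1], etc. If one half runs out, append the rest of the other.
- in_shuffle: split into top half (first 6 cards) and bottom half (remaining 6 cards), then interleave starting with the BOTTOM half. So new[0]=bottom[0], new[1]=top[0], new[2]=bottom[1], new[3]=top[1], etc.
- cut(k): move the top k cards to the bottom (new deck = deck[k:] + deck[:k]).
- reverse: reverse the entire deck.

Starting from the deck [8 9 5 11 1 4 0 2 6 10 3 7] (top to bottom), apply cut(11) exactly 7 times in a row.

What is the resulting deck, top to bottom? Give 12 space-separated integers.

Answer: 4 0 2 6 10 3 7 8 9 5 11 1

Derivation:
After op 1 (cut(11)): [7 8 9 5 11 1 4 0 2 6 10 3]
After op 2 (cut(11)): [3 7 8 9 5 11 1 4 0 2 6 10]
After op 3 (cut(11)): [10 3 7 8 9 5 11 1 4 0 2 6]
After op 4 (cut(11)): [6 10 3 7 8 9 5 11 1 4 0 2]
After op 5 (cut(11)): [2 6 10 3 7 8 9 5 11 1 4 0]
After op 6 (cut(11)): [0 2 6 10 3 7 8 9 5 11 1 4]
After op 7 (cut(11)): [4 0 2 6 10 3 7 8 9 5 11 1]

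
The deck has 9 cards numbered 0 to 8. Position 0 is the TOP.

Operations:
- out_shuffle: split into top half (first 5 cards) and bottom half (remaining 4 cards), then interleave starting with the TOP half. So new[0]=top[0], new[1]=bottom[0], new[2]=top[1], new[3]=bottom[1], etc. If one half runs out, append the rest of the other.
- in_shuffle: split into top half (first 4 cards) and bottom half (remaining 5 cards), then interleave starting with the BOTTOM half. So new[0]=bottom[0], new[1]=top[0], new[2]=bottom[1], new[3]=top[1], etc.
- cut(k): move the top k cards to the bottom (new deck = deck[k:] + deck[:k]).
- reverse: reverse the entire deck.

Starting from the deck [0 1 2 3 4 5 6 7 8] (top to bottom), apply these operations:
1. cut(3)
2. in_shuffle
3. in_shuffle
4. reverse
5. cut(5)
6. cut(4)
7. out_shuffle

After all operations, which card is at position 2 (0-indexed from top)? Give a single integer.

After op 1 (cut(3)): [3 4 5 6 7 8 0 1 2]
After op 2 (in_shuffle): [7 3 8 4 0 5 1 6 2]
After op 3 (in_shuffle): [0 7 5 3 1 8 6 4 2]
After op 4 (reverse): [2 4 6 8 1 3 5 7 0]
After op 5 (cut(5)): [3 5 7 0 2 4 6 8 1]
After op 6 (cut(4)): [2 4 6 8 1 3 5 7 0]
After op 7 (out_shuffle): [2 3 4 5 6 7 8 0 1]
Position 2: card 4.

Answer: 4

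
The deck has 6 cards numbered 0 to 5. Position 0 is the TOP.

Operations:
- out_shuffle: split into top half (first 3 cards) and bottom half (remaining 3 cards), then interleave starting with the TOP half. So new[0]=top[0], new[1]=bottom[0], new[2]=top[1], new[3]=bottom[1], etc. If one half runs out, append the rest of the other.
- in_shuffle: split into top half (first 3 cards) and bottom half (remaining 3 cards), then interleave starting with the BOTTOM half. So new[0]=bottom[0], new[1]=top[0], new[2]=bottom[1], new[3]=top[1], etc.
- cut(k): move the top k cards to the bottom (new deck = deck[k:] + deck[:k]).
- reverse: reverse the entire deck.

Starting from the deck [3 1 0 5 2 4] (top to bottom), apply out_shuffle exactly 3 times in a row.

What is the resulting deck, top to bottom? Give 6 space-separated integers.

Answer: 3 0 2 1 5 4

Derivation:
After op 1 (out_shuffle): [3 5 1 2 0 4]
After op 2 (out_shuffle): [3 2 5 0 1 4]
After op 3 (out_shuffle): [3 0 2 1 5 4]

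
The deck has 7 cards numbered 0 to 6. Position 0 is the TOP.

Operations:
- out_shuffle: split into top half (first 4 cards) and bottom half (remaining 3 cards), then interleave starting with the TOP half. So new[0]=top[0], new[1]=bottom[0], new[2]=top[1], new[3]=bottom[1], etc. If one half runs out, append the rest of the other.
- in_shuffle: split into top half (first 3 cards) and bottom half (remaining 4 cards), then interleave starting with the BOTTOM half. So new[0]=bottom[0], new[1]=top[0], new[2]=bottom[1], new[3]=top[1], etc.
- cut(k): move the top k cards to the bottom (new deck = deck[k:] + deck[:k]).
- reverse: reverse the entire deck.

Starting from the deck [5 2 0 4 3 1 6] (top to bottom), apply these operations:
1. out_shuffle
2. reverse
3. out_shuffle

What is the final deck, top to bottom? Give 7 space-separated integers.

Answer: 4 2 6 3 0 5 1

Derivation:
After op 1 (out_shuffle): [5 3 2 1 0 6 4]
After op 2 (reverse): [4 6 0 1 2 3 5]
After op 3 (out_shuffle): [4 2 6 3 0 5 1]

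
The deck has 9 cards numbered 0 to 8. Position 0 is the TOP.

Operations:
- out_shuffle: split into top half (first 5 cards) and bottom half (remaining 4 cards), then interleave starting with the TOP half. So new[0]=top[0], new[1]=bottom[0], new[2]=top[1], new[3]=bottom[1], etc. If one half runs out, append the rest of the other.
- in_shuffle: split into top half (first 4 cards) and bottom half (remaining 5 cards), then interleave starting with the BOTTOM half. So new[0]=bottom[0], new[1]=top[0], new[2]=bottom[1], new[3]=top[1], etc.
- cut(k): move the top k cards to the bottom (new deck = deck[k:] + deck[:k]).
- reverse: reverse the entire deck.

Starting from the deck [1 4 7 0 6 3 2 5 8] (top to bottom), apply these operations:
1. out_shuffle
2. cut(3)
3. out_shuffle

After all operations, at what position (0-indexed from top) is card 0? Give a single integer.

After op 1 (out_shuffle): [1 3 4 2 7 5 0 8 6]
After op 2 (cut(3)): [2 7 5 0 8 6 1 3 4]
After op 3 (out_shuffle): [2 6 7 1 5 3 0 4 8]
Card 0 is at position 6.

Answer: 6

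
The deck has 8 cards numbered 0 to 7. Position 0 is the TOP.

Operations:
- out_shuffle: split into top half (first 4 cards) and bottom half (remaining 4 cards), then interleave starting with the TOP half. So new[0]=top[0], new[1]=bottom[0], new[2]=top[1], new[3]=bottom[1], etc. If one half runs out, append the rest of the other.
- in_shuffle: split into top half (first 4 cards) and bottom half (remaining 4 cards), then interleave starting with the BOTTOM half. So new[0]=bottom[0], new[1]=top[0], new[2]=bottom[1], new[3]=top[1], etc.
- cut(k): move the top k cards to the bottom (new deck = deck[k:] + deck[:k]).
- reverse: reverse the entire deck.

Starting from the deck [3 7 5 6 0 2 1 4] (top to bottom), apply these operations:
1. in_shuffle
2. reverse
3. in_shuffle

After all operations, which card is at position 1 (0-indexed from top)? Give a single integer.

After op 1 (in_shuffle): [0 3 2 7 1 5 4 6]
After op 2 (reverse): [6 4 5 1 7 2 3 0]
After op 3 (in_shuffle): [7 6 2 4 3 5 0 1]
Position 1: card 6.

Answer: 6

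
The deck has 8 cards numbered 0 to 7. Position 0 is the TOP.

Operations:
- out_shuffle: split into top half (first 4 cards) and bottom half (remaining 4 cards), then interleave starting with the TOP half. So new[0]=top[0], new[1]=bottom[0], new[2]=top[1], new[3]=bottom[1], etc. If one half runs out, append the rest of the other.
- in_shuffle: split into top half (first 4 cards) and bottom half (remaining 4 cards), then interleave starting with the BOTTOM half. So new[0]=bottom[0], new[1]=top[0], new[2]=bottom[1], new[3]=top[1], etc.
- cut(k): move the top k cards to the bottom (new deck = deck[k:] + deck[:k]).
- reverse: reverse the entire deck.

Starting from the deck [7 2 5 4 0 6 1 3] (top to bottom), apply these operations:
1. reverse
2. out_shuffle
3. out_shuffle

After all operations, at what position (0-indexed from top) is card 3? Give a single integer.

Answer: 0

Derivation:
After op 1 (reverse): [3 1 6 0 4 5 2 7]
After op 2 (out_shuffle): [3 4 1 5 6 2 0 7]
After op 3 (out_shuffle): [3 6 4 2 1 0 5 7]
Card 3 is at position 0.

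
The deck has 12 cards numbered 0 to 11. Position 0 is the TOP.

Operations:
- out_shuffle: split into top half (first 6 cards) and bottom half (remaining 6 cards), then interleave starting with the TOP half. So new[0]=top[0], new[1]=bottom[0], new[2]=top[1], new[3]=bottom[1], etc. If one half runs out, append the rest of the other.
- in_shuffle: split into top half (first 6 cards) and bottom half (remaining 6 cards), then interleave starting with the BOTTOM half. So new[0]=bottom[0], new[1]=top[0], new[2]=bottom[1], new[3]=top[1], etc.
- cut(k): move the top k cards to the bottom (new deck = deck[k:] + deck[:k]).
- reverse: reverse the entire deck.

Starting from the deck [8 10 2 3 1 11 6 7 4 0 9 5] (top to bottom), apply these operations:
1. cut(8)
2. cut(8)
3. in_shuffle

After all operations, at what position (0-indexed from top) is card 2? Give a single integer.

Answer: 8

Derivation:
After op 1 (cut(8)): [4 0 9 5 8 10 2 3 1 11 6 7]
After op 2 (cut(8)): [1 11 6 7 4 0 9 5 8 10 2 3]
After op 3 (in_shuffle): [9 1 5 11 8 6 10 7 2 4 3 0]
Card 2 is at position 8.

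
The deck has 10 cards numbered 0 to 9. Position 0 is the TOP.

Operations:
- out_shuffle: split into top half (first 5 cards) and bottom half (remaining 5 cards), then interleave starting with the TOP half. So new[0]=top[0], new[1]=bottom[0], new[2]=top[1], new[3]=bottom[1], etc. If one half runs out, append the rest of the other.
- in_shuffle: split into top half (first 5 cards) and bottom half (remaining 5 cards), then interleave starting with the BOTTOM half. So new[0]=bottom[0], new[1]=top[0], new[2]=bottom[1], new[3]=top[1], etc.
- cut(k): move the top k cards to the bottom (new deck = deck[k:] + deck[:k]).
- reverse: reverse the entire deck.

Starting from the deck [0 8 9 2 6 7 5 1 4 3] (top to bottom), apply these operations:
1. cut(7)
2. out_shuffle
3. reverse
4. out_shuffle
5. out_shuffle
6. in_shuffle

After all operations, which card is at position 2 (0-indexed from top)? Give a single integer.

Answer: 2

Derivation:
After op 1 (cut(7)): [1 4 3 0 8 9 2 6 7 5]
After op 2 (out_shuffle): [1 9 4 2 3 6 0 7 8 5]
After op 3 (reverse): [5 8 7 0 6 3 2 4 9 1]
After op 4 (out_shuffle): [5 3 8 2 7 4 0 9 6 1]
After op 5 (out_shuffle): [5 4 3 0 8 9 2 6 7 1]
After op 6 (in_shuffle): [9 5 2 4 6 3 7 0 1 8]
Position 2: card 2.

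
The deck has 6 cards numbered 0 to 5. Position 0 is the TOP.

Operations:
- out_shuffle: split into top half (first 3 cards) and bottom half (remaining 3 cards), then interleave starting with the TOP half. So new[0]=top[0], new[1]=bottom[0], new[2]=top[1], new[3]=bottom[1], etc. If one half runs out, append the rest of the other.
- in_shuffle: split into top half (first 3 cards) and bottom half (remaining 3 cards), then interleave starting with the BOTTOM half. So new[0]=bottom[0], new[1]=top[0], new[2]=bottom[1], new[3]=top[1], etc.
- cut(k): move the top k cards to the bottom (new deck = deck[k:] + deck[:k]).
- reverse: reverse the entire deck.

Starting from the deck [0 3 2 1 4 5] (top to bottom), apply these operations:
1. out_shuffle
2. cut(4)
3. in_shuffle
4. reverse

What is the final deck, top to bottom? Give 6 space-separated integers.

Answer: 0 4 5 3 2 1

Derivation:
After op 1 (out_shuffle): [0 1 3 4 2 5]
After op 2 (cut(4)): [2 5 0 1 3 4]
After op 3 (in_shuffle): [1 2 3 5 4 0]
After op 4 (reverse): [0 4 5 3 2 1]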